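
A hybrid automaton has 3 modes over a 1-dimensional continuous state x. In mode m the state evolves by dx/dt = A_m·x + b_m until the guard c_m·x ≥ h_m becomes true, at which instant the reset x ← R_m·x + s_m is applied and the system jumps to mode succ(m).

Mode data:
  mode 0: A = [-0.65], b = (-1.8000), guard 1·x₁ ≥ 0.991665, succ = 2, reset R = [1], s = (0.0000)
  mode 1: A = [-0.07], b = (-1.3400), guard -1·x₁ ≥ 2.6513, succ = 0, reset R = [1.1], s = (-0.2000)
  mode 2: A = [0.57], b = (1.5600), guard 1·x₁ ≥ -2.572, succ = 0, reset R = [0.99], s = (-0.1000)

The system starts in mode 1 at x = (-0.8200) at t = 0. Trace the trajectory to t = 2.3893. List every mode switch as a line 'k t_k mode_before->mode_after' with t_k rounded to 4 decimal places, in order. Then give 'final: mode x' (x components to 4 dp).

Mode 1: guard c·x = 2.6513 hit at Δt = 1.5043 (t = 1.5043), x⁻ = (-2.6513) → reset → x⁺ = (-3.1164), jump to mode 0
Mode 0: flow for 0.8850 to horizon, guard not reached → x = (-2.9646)

1 1.5043 1->0
final: 0 -2.9646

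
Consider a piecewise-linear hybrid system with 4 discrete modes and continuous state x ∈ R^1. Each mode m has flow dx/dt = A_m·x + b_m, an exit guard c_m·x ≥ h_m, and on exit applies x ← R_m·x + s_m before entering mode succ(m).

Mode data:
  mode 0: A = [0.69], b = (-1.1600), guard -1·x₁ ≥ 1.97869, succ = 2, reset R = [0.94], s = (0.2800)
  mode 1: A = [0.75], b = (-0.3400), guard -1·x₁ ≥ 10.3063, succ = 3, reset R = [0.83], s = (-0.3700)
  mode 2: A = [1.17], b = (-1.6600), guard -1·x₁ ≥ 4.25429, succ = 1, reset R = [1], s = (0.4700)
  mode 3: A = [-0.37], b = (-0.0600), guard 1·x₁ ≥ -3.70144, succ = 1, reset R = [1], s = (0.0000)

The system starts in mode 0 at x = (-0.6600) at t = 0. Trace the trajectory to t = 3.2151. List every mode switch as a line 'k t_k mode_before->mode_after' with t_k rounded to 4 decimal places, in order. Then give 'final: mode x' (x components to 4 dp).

1 0.6475 0->2
2 1.1924 2->1
3 2.4348 1->3
final: 3 -6.7270

Mode 0: guard c·x = 1.9787 hit at Δt = 0.6475 (t = 0.6475), x⁻ = (-1.9787) → reset → x⁺ = (-1.5800), jump to mode 2
Mode 2: guard c·x = 4.2543 hit at Δt = 0.5449 (t = 1.1924), x⁻ = (-4.2543) → reset → x⁺ = (-3.7843), jump to mode 1
Mode 1: guard c·x = 10.3063 hit at Δt = 1.2424 (t = 2.4348), x⁻ = (-10.3063) → reset → x⁺ = (-8.9242), jump to mode 3
Mode 3: flow for 0.7803 to horizon, guard not reached → x = (-6.7270)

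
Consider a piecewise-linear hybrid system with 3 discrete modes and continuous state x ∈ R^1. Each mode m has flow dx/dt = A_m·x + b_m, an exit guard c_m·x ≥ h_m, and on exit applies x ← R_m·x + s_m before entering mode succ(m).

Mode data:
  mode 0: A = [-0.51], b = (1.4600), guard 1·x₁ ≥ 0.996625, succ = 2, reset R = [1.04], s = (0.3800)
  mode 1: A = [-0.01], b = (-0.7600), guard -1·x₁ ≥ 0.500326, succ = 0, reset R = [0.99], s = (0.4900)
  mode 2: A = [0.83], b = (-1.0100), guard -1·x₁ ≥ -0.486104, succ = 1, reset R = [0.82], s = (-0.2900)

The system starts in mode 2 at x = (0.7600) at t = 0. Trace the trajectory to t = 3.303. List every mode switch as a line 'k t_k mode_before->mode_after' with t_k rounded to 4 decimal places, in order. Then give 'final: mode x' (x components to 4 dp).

Mode 2: guard c·x = -0.4861 hit at Δt = 0.5659 (t = 0.5659), x⁻ = (0.4861) → reset → x⁺ = (0.1086), jump to mode 1
Mode 1: guard c·x = 0.5003 hit at Δt = 0.8033 (t = 1.3692), x⁻ = (-0.5003) → reset → x⁺ = (-0.0053), jump to mode 0
Mode 0: guard c·x = 0.9966 hit at Δt = 0.8427 (t = 2.2119), x⁻ = (0.9966) → reset → x⁺ = (1.4165), jump to mode 2
Mode 2: flow for 1.0911 to horizon, guard not reached → x = (1.7106)

1 0.5659 2->1
2 1.3692 1->0
3 2.2119 0->2
final: 2 1.7106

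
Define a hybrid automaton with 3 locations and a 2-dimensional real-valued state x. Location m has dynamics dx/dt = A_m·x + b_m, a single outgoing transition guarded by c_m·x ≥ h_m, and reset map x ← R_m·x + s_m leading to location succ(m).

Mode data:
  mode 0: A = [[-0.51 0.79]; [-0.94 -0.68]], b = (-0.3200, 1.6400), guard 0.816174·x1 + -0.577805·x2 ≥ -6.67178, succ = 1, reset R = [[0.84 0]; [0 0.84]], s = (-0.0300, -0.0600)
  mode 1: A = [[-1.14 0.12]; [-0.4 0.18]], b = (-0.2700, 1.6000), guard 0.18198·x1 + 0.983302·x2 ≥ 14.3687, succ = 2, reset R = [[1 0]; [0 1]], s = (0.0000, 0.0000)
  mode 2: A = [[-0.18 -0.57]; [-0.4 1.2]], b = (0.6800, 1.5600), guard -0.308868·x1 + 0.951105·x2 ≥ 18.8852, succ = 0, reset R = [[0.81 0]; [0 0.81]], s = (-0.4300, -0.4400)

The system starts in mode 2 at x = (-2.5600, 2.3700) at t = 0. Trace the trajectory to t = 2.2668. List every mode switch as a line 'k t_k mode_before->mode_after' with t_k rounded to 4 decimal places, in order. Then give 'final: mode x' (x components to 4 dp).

Mode 2: guard c·x = 18.8852 hit at Δt = 1.1984 (t = 1.1984), x⁻ = (-6.4961, 17.7465) → reset → x⁺ = (-5.6919, 13.9346), jump to mode 0
Mode 0: guard c·x = -6.6718 hit at Δt = 0.5084 (t = 1.7068), x⁻ = (0.0132, 11.5655) → reset → x⁺ = (-0.0189, 9.6550), jump to mode 1
Mode 1: flow for 0.5600 to horizon, guard not reached → x = (0.4101, 11.5736)

1 1.1984 2->0
2 1.7068 0->1
final: 1 0.4101 11.5736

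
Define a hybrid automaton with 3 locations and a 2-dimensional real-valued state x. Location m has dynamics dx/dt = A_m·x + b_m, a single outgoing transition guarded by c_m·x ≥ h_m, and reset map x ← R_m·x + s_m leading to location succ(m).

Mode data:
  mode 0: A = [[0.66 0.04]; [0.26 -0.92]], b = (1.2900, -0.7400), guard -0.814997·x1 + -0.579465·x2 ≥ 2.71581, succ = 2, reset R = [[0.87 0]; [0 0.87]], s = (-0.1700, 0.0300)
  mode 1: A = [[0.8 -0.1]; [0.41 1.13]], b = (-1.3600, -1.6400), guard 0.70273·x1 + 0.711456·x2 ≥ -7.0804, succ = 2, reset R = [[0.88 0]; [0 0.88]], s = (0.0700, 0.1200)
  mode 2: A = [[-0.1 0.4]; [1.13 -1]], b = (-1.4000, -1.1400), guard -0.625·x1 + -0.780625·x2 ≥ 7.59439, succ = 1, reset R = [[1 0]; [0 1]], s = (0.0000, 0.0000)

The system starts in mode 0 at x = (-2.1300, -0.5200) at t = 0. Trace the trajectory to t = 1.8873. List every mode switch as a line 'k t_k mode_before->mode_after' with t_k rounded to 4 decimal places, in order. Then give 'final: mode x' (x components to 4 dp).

Mode 0: guard c·x = 2.7158 hit at Δt = 1.4057 (t = 1.4057), x⁻ = (-2.4788, -1.2004) → reset → x⁺ = (-2.3266, -1.0143), jump to mode 2
Mode 2: flow for 0.4816 to horizon, guard not reached → x = (-3.1864, -2.2606)

1 1.4057 0->2
final: 2 -3.1864 -2.2606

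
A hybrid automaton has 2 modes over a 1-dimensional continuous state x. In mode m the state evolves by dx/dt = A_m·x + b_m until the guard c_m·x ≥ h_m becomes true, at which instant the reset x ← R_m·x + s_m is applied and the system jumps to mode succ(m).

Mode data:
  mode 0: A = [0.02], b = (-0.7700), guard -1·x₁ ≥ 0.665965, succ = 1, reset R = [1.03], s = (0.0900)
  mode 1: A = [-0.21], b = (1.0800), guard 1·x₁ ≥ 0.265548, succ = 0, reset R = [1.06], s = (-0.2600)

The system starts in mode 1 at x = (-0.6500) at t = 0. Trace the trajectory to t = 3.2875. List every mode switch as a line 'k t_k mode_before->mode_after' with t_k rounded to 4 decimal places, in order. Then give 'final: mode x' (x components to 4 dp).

1 0.8192 1->0
2 1.7046 0->1
3 2.4792 1->0
final: 0 -0.6057

Mode 1: guard c·x = 0.2655 hit at Δt = 0.8192 (t = 0.8192), x⁻ = (0.2655) → reset → x⁺ = (0.0215), jump to mode 0
Mode 0: guard c·x = 0.6660 hit at Δt = 0.8854 (t = 1.7046), x⁻ = (-0.6660) → reset → x⁺ = (-0.5959), jump to mode 1
Mode 1: guard c·x = 0.2655 hit at Δt = 0.7746 (t = 2.4792), x⁻ = (0.2655) → reset → x⁺ = (0.0215), jump to mode 0
Mode 0: flow for 0.8083 to horizon, guard not reached → x = (-0.6057)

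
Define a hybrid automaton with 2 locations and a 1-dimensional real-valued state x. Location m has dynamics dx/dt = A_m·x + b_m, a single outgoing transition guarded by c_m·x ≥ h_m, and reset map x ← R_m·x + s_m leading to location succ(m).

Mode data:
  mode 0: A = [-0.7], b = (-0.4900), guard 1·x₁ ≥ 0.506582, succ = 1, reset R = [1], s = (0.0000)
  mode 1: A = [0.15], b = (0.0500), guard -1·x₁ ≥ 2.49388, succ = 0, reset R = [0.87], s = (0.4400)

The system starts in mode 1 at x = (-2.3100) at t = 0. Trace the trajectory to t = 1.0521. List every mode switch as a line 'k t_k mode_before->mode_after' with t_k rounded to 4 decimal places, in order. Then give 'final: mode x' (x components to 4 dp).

Mode 1: guard c·x = 2.4939 hit at Δt = 0.5930 (t = 0.5930), x⁻ = (-2.4939) → reset → x⁺ = (-1.7297), jump to mode 0
Mode 0: flow for 0.4591 to horizon, guard not reached → x = (-1.4467)

1 0.5930 1->0
final: 0 -1.4467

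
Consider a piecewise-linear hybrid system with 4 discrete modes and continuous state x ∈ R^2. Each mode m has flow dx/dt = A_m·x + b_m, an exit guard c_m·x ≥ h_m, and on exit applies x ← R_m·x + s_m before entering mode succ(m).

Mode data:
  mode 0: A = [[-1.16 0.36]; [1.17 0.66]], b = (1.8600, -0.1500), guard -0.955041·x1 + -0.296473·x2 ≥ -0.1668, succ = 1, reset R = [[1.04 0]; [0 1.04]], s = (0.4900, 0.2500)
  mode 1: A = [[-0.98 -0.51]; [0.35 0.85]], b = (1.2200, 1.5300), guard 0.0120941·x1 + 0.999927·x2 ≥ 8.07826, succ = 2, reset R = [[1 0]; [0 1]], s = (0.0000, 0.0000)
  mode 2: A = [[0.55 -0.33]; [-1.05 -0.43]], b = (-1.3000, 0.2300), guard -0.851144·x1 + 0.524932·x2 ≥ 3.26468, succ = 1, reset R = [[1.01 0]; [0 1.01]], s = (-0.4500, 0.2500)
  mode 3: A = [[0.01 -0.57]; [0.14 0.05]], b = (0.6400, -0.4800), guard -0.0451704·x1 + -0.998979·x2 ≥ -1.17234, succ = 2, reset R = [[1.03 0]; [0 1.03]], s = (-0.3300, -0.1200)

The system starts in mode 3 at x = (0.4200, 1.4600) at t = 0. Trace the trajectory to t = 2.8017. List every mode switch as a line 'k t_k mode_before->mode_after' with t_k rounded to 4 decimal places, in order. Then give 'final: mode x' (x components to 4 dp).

Mode 3: guard c·x = -1.1723 hit at Δt = 0.8300 (t = 0.8300), x⁻ = (0.3339, 1.1584) → reset → x⁺ = (0.0140, 1.0732), jump to mode 2
Mode 2: guard c·x = 3.2647 hit at Δt = 1.1052 (t = 1.9352), x⁻ = (-2.5960, 2.0101) → reset → x⁺ = (-3.0719, 2.2802), jump to mode 1
Mode 1: flow for 0.8665 to horizon, guard not reached → x = (-1.7889, 5.6934)

1 0.8300 3->2
2 1.9352 2->1
final: 1 -1.7889 5.6934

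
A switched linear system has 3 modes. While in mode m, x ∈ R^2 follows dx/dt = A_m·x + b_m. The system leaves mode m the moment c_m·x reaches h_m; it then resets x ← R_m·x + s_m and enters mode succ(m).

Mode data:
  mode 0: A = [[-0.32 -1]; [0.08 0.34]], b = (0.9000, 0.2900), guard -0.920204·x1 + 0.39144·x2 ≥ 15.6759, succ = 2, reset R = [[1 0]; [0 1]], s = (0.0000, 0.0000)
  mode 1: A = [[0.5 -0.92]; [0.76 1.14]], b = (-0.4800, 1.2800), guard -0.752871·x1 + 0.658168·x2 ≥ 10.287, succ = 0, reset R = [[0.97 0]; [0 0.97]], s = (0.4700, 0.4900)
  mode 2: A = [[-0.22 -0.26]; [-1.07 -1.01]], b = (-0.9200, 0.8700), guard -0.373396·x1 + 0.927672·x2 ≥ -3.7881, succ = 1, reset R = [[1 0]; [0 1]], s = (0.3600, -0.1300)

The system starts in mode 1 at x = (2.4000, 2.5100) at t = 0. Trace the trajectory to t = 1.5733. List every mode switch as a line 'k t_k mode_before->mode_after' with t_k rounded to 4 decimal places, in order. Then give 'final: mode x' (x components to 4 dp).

1 0.9956 1->0
final: 0 -8.8727 13.7123

Mode 1: guard c·x = 10.2870 hit at Δt = 0.9956 (t = 0.9956), x⁻ = (-3.8628, 11.2111) → reset → x⁺ = (-3.2769, 11.3648), jump to mode 0
Mode 0: flow for 0.5777 to horizon, guard not reached → x = (-8.8727, 13.7123)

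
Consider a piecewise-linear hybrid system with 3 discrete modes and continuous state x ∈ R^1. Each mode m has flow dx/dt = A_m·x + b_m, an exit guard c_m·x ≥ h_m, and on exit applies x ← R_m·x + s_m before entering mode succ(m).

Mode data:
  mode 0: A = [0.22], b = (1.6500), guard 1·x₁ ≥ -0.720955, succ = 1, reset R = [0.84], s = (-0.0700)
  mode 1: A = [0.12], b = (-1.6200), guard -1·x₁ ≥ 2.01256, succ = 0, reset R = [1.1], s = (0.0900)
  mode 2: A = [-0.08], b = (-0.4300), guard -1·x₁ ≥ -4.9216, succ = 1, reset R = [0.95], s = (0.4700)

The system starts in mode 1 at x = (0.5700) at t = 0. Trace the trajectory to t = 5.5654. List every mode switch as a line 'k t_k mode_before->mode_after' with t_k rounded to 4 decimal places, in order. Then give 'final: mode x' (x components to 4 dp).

Mode 1: guard c·x = 2.0126 hit at Δt = 1.5175 (t = 1.5175), x⁻ = (-2.0126) → reset → x⁺ = (-2.1238), jump to mode 0
Mode 0: guard c·x = -0.7210 hit at Δt = 1.0539 (t = 2.5714), x⁻ = (-0.7210) → reset → x⁺ = (-0.6756), jump to mode 1
Mode 1: guard c·x = 2.0126 hit at Δt = 0.7511 (t = 3.3225), x⁻ = (-2.0126) → reset → x⁺ = (-2.1238), jump to mode 0
Mode 0: guard c·x = -0.7210 hit at Δt = 1.0539 (t = 4.3764), x⁻ = (-0.7210) → reset → x⁺ = (-0.6756), jump to mode 1
Mode 1: guard c·x = 2.0126 hit at Δt = 0.7511 (t = 5.1274), x⁻ = (-2.0126) → reset → x⁺ = (-2.1238), jump to mode 0
Mode 0: flow for 0.4380 to horizon, guard not reached → x = (-1.5800)

1 1.5175 1->0
2 2.5714 0->1
3 3.3225 1->0
4 4.3764 0->1
5 5.1274 1->0
final: 0 -1.5800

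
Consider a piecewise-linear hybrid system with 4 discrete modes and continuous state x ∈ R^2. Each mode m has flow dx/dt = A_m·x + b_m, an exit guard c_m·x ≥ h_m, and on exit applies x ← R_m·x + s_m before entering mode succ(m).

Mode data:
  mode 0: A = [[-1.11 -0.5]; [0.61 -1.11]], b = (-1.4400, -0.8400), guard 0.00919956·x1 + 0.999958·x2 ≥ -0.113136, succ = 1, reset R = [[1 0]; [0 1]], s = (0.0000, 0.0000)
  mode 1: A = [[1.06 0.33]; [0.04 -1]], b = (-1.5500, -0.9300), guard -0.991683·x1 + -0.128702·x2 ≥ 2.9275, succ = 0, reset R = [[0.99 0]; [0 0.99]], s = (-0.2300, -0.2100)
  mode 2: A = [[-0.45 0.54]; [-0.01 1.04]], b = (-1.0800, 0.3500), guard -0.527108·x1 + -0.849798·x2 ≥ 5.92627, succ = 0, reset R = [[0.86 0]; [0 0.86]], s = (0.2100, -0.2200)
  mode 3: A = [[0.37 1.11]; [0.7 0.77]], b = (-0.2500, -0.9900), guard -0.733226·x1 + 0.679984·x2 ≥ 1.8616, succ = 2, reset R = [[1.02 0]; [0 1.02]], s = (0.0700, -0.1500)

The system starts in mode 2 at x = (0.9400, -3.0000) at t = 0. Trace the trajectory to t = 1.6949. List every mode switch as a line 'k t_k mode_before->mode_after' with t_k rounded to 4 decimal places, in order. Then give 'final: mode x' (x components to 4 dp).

1 0.7339 2->0
final: 0 -0.1878 -2.4965

Mode 2: guard c·x = 5.9263 hit at Δt = 0.7339 (t = 0.7339), x⁻ = (-1.4903, -6.0493) → reset → x⁺ = (-1.0717, -5.4224), jump to mode 0
Mode 0: flow for 0.9610 to horizon, guard not reached → x = (-0.1878, -2.4965)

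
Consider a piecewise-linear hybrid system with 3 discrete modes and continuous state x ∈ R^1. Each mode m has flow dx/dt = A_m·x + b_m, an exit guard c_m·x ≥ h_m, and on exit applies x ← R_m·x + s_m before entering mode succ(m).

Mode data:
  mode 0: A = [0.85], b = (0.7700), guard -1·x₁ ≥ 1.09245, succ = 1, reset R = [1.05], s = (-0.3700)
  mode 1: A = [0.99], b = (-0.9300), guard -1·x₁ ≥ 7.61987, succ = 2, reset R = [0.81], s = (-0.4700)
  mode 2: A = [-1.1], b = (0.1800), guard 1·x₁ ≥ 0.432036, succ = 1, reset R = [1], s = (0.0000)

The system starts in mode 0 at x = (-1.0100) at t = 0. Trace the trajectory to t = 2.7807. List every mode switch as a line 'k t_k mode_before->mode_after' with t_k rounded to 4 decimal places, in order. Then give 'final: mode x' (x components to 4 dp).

Mode 0: guard c·x = 1.0924 hit at Δt = 0.6862 (t = 0.6862), x⁻ = (-1.0924) → reset → x⁺ = (-1.5171), jump to mode 1
Mode 1: guard c·x = 7.6199 hit at Δt = 1.2609 (t = 1.9471), x⁻ = (-7.6199) → reset → x⁺ = (-6.6421), jump to mode 2
Mode 2: flow for 0.8336 to horizon, guard not reached → x = (-2.5568)

1 0.6862 0->1
2 1.9471 1->2
final: 2 -2.5568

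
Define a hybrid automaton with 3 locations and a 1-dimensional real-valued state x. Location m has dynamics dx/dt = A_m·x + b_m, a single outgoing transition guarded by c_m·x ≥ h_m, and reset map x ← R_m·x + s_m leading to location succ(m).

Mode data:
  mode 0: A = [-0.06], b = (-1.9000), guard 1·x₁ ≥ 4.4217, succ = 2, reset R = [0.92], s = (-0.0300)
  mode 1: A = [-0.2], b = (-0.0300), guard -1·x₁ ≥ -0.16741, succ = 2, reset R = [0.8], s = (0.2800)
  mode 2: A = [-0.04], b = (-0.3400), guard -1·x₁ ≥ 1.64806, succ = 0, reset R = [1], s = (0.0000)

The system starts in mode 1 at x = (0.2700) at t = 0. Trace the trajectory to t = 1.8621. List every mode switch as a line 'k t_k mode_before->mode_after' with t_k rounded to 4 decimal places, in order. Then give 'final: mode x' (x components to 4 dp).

Mode 1: guard c·x = -0.1674 hit at Δt = 1.4003 (t = 1.4003), x⁻ = (0.1674) → reset → x⁺ = (0.4139), jump to mode 2
Mode 2: flow for 0.4618 to horizon, guard not reached → x = (0.2508)

1 1.4003 1->2
final: 2 0.2508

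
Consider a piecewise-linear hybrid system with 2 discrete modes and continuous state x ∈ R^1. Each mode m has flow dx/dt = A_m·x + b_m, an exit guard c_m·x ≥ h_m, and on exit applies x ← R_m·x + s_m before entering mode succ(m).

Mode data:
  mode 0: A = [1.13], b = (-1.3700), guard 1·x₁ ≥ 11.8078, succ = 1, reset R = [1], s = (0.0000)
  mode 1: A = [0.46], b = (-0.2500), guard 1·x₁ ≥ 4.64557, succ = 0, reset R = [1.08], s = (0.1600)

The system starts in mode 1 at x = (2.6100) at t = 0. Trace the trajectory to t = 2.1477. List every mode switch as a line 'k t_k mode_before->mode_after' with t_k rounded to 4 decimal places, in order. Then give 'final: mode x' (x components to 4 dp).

Mode 1: guard c·x = 4.6456 hit at Δt = 1.4905 (t = 1.4905), x⁻ = (4.6456) → reset → x⁺ = (5.1772), jump to mode 0
Mode 0: flow for 0.6572 to horizon, guard not reached → x = (9.5443)

1 1.4905 1->0
final: 0 9.5443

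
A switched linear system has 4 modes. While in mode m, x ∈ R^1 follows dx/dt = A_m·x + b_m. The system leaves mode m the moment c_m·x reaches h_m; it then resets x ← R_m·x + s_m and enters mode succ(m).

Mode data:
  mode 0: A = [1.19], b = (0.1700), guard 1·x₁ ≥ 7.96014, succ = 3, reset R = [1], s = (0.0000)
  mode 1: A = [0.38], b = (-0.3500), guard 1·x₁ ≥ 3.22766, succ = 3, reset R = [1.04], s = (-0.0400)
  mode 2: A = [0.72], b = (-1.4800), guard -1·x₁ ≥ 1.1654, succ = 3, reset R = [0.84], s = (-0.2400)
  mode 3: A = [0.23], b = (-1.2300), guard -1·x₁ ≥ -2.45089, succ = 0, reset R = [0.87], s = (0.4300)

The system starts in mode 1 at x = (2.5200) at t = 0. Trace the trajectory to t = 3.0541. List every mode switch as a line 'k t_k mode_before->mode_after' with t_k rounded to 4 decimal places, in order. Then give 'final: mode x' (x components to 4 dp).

1 0.9643 1->3
2 2.5082 3->0
final: 0 5.0370

Mode 1: guard c·x = 3.2277 hit at Δt = 0.9643 (t = 0.9643), x⁻ = (3.2277) → reset → x⁺ = (3.3168), jump to mode 3
Mode 3: guard c·x = -2.4509 hit at Δt = 1.5439 (t = 2.5082), x⁻ = (2.4509) → reset → x⁺ = (2.5623), jump to mode 0
Mode 0: flow for 0.5459 to horizon, guard not reached → x = (5.0370)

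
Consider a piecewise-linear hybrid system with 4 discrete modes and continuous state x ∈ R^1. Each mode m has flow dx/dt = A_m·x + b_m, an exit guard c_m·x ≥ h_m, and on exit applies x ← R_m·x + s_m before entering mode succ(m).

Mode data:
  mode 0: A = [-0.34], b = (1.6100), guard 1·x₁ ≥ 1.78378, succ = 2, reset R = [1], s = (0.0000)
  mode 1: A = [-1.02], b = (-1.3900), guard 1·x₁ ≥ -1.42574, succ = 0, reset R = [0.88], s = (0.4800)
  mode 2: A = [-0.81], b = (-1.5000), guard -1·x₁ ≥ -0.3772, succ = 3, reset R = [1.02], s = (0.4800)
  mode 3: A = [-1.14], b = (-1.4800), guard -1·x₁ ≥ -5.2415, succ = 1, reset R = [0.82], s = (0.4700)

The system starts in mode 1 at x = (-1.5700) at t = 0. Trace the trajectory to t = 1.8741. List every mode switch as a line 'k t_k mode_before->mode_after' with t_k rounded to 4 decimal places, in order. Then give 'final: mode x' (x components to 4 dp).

Mode 1: guard c·x = -1.4257 hit at Δt = 1.1675 (t = 1.1675), x⁻ = (-1.4257) → reset → x⁺ = (-0.7747), jump to mode 0
Mode 0: flow for 0.7066 to horizon, guard not reached → x = (0.4020)

1 1.1675 1->0
final: 0 0.4020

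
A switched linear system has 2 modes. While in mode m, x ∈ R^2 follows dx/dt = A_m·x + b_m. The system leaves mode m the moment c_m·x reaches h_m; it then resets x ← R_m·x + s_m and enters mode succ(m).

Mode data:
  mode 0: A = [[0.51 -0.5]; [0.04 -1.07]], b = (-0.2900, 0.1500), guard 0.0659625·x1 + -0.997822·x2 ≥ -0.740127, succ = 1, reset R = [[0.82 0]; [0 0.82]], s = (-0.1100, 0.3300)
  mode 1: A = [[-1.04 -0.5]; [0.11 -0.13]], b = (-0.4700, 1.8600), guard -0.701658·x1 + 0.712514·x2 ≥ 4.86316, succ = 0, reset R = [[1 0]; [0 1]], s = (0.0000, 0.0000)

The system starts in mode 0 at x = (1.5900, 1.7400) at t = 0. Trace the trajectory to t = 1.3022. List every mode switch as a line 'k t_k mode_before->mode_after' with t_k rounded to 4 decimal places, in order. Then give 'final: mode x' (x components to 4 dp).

1 0.8180 0->1
final: 1 0.2065 1.8618

Mode 0: guard c·x = -0.7401 hit at Δt = 0.8180 (t = 0.8180), x⁻ = (1.4812, 0.8397) → reset → x⁺ = (1.1045, 1.0185), jump to mode 1
Mode 1: flow for 0.4842 to horizon, guard not reached → x = (0.2065, 1.8618)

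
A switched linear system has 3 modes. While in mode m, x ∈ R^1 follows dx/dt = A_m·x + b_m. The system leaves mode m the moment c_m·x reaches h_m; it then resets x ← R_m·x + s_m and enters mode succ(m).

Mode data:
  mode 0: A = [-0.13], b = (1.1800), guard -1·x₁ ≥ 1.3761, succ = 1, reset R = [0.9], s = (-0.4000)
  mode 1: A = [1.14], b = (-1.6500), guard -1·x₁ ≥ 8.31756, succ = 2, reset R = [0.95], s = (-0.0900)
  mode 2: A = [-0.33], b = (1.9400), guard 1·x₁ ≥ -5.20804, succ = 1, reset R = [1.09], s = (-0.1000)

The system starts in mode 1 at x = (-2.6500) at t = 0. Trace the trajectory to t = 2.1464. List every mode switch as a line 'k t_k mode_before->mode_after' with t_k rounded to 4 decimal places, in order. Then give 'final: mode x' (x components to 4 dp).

1 0.7618 1->2
2 1.4406 2->1
3 1.7050 1->2
final: 2 -6.1114

Mode 1: guard c·x = 8.3176 hit at Δt = 0.7618 (t = 0.7618), x⁻ = (-8.3176) → reset → x⁺ = (-7.9917), jump to mode 2
Mode 2: guard c·x = -5.2080 hit at Δt = 0.6788 (t = 1.4406), x⁻ = (-5.2080) → reset → x⁺ = (-5.7768), jump to mode 1
Mode 1: guard c·x = 8.3176 hit at Δt = 0.2644 (t = 1.7050), x⁻ = (-8.3176) → reset → x⁺ = (-7.9917), jump to mode 2
Mode 2: flow for 0.4414 to horizon, guard not reached → x = (-6.1114)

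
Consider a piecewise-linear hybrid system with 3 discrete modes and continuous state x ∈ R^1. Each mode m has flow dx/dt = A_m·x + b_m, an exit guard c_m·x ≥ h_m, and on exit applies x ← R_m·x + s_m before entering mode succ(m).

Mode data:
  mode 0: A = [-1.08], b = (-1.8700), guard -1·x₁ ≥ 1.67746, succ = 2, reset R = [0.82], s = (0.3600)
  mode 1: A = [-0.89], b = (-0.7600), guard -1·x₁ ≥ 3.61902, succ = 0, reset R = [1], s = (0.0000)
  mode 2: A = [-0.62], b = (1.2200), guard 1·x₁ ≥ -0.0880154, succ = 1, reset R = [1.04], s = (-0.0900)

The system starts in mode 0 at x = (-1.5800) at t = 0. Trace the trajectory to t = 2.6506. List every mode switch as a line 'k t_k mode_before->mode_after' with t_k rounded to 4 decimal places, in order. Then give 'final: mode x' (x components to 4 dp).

1 0.9547 0->2
2 1.5553 2->1
final: 1 -0.6003

Mode 0: guard c·x = 1.6775 hit at Δt = 0.9547 (t = 0.9547), x⁻ = (-1.6775) → reset → x⁺ = (-1.0155), jump to mode 2
Mode 2: guard c·x = -0.0880 hit at Δt = 0.6006 (t = 1.5553), x⁻ = (-0.0880) → reset → x⁺ = (-0.1815), jump to mode 1
Mode 1: flow for 1.0953 to horizon, guard not reached → x = (-0.6003)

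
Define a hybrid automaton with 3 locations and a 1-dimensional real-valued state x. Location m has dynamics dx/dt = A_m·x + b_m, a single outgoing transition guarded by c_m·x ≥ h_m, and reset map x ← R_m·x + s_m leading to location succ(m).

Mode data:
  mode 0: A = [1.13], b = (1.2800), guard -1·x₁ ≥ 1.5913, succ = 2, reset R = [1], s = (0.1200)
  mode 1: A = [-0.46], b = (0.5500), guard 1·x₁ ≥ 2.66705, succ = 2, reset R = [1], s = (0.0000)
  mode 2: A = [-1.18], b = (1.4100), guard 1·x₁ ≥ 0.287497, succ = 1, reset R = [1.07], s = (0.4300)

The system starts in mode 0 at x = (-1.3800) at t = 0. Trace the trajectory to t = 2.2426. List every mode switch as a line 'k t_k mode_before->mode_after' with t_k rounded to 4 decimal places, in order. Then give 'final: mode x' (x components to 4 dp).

Mode 0: guard c·x = 1.5913 hit at Δt = 0.5466 (t = 0.5466), x⁻ = (-1.5913) → reset → x⁺ = (-1.4713), jump to mode 2
Mode 2: guard c·x = 0.2875 hit at Δt = 0.9134 (t = 1.4600), x⁻ = (0.2875) → reset → x⁺ = (0.7376), jump to mode 1
Mode 1: flow for 0.7826 to horizon, guard not reached → x = (0.8761)

1 0.5466 0->2
2 1.4600 2->1
final: 1 0.8761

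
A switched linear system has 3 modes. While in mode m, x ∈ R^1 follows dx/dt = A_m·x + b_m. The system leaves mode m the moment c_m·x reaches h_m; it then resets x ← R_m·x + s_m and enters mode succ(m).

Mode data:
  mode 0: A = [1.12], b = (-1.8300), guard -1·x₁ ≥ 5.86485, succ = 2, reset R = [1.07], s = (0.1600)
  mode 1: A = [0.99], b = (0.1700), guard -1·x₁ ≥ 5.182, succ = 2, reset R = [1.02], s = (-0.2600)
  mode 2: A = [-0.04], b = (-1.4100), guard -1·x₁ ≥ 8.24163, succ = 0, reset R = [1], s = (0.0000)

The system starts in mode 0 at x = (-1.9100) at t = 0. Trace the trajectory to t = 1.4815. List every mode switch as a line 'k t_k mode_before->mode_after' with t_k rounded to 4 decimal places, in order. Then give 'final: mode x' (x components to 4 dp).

Mode 0: guard c·x = 5.8648 hit at Δt = 0.6692 (t = 0.6692), x⁻ = (-5.8648) → reset → x⁺ = (-6.1154), jump to mode 2
Mode 2: flow for 0.8123 to horizon, guard not reached → x = (-7.0468)

1 0.6692 0->2
final: 2 -7.0468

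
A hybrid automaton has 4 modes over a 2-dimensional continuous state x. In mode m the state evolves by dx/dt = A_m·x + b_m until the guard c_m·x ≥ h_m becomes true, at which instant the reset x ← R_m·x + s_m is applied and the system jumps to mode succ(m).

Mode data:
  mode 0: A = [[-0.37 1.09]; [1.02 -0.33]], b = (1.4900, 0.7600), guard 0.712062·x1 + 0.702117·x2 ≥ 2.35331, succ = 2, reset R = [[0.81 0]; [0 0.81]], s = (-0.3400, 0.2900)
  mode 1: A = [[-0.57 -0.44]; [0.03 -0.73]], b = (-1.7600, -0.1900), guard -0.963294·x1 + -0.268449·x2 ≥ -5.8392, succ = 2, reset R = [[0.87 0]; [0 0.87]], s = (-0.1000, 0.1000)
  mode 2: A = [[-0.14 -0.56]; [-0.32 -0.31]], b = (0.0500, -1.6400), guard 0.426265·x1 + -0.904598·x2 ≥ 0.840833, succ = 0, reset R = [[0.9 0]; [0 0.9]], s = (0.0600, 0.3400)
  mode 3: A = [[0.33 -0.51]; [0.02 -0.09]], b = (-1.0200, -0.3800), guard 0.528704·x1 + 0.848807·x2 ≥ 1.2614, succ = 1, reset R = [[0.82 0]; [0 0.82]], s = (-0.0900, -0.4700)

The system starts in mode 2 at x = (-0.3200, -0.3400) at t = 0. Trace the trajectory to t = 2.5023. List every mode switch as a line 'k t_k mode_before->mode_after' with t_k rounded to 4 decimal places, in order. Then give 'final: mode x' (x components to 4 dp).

1 0.4699 2->0
2 1.7788 0->2
final: 2 0.9096 -0.1360

Mode 2: guard c·x = 0.8408 hit at Δt = 0.4699 (t = 0.4699), x⁻ = (-0.1066, -0.9798) → reset → x⁺ = (-0.0360, -0.5418), jump to mode 0
Mode 0: guard c·x = 2.3533 hit at Δt = 1.3089 (t = 1.7788), x⁻ = (1.9283, 1.3961) → reset → x⁺ = (1.2219, 1.4208), jump to mode 2
Mode 2: flow for 0.7235 to horizon, guard not reached → x = (0.9096, -0.1360)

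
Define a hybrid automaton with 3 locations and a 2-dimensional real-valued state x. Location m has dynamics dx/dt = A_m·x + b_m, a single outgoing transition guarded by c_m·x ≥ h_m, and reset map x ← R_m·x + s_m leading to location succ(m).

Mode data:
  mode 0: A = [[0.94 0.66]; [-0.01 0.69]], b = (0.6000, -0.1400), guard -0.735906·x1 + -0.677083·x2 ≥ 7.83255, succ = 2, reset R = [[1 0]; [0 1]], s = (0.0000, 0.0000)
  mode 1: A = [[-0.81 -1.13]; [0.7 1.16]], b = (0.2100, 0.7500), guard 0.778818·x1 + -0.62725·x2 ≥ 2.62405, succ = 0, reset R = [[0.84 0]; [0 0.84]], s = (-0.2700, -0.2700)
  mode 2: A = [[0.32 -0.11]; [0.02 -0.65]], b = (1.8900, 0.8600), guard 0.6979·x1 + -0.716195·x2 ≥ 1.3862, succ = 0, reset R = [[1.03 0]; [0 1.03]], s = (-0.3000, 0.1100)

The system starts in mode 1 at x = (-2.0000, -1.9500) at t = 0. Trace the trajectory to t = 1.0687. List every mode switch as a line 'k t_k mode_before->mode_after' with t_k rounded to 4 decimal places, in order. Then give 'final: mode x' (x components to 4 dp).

1 0.5773 1->0
final: 0 -1.2520 -4.8737

Mode 1: guard c·x = 2.6240 hit at Δt = 0.5773 (t = 0.5773), x⁻ = (0.3530, -3.7451) → reset → x⁺ = (0.0265, -3.4159), jump to mode 0
Mode 0: flow for 0.4914 to horizon, guard not reached → x = (-1.2520, -4.8737)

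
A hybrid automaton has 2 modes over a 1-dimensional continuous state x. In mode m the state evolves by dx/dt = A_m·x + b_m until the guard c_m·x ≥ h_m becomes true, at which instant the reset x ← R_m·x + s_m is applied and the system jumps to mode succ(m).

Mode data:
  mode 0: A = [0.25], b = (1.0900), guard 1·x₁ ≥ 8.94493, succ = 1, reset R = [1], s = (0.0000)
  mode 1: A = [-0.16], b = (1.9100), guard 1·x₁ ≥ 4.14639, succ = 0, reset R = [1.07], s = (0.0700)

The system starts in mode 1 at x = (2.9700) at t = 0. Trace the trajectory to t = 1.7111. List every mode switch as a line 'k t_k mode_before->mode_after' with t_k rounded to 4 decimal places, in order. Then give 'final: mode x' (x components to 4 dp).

1 0.8789 1->0
final: 0 6.5573

Mode 1: guard c·x = 4.1464 hit at Δt = 0.8789 (t = 0.8789), x⁻ = (4.1464) → reset → x⁺ = (4.5066), jump to mode 0
Mode 0: flow for 0.8322 to horizon, guard not reached → x = (6.5573)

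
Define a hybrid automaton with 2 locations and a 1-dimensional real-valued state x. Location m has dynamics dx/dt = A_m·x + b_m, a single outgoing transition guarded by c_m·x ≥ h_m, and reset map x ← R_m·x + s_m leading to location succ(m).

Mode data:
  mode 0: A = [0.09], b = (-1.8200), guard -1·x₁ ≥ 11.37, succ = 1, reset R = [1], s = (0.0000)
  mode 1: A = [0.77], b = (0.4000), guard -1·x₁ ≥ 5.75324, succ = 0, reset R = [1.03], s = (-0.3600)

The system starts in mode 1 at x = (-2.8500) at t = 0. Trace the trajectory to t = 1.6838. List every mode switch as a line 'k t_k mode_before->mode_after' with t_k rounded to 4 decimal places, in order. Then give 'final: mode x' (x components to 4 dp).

1 1.0507 1->0
final: 0 -7.8401

Mode 1: guard c·x = 5.7532 hit at Δt = 1.0507 (t = 1.0507), x⁻ = (-5.7532) → reset → x⁺ = (-6.2858), jump to mode 0
Mode 0: flow for 0.6331 to horizon, guard not reached → x = (-7.8401)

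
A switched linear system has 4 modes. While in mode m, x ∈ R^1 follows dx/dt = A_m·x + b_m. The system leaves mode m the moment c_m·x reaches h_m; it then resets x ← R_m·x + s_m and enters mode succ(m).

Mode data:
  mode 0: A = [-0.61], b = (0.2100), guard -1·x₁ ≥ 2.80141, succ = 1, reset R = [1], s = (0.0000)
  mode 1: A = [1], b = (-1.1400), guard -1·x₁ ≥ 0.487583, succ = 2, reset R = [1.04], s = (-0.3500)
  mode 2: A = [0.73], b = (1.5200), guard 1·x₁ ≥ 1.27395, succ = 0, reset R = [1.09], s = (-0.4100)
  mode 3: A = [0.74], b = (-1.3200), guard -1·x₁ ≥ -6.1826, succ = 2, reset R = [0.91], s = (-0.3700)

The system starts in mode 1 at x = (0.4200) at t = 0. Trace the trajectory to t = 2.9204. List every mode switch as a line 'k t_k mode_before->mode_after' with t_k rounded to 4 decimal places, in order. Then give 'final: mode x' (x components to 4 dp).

Mode 1: guard c·x = 0.4876 hit at Δt = 0.8156 (t = 0.8156), x⁻ = (-0.4876) → reset → x⁺ = (-0.8571), jump to mode 2
Mode 2: guard c·x = 1.2739 hit at Δt = 1.3805 (t = 2.1961), x⁻ = (1.2740) → reset → x⁺ = (0.9786), jump to mode 0
Mode 0: flow for 0.7243 to horizon, guard not reached → x = (0.7521)

1 0.8156 1->2
2 2.1961 2->0
final: 0 0.7521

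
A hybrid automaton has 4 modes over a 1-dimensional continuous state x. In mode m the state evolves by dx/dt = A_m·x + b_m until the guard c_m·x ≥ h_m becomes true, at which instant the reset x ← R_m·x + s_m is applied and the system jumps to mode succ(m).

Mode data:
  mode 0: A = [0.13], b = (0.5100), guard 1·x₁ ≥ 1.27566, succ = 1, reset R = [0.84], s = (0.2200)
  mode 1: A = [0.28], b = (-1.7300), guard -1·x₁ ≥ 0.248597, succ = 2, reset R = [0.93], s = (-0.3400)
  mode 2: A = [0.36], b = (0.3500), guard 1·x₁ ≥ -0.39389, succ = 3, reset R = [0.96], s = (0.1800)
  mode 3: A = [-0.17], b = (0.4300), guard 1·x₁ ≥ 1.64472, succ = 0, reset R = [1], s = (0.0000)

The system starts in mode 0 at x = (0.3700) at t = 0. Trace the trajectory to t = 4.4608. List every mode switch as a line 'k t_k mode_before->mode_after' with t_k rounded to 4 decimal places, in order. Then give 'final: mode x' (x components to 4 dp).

Mode 0: guard c·x = 1.2757 hit at Δt = 1.4724 (t = 1.4724), x⁻ = (1.2757) → reset → x⁺ = (1.2916), jump to mode 1
Mode 1: guard c·x = 0.2486 hit at Δt = 0.9784 (t = 2.4508), x⁻ = (-0.2486) → reset → x⁺ = (-0.5712), jump to mode 2
Mode 2: guard c·x = -0.3939 hit at Δt = 1.0170 (t = 3.4678), x⁻ = (-0.3939) → reset → x⁺ = (-0.1981), jump to mode 3
Mode 3: flow for 0.9930 to horizon, guard not reached → x = (0.2255)

1 1.4724 0->1
2 2.4508 1->2
3 3.4678 2->3
final: 3 0.2255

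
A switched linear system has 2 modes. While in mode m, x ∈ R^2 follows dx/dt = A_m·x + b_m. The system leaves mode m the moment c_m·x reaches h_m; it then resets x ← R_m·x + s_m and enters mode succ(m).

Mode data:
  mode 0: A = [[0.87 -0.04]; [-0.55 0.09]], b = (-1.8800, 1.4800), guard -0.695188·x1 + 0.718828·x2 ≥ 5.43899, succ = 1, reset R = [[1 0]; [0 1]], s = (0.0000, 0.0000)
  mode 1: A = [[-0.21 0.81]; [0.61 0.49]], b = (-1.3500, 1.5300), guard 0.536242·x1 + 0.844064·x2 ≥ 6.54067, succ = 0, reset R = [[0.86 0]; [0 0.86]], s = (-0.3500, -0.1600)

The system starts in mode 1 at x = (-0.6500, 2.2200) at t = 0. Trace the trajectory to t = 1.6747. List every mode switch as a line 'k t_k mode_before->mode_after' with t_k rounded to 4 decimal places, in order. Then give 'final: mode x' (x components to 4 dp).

1 1.2175 1->0
final: 0 0.4502 6.3024

Mode 1: guard c·x = 6.5407 hit at Δt = 1.2175 (t = 1.2175), x⁻ = (1.6868, 6.6774) → reset → x⁺ = (1.1007, 5.5825), jump to mode 0
Mode 0: flow for 0.4572 to horizon, guard not reached → x = (0.4502, 6.3024)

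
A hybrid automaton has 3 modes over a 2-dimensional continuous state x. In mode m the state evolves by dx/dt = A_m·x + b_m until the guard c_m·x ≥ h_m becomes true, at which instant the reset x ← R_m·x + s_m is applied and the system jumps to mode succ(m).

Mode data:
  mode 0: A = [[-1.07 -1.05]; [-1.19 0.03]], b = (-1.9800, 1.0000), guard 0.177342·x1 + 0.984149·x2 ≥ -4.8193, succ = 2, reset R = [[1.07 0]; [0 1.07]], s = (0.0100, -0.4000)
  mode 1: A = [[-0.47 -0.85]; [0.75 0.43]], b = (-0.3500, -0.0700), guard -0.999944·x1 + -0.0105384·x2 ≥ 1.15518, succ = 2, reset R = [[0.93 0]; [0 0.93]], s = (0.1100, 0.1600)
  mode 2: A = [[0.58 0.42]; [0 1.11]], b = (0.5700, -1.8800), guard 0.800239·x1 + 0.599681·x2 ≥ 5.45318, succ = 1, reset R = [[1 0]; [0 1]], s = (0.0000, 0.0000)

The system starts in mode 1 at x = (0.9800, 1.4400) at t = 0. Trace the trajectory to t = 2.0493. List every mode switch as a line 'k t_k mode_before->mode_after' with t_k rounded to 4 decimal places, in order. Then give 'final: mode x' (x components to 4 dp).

Mode 1: guard c·x = 1.1552 hit at Δt = 1.1195 (t = 1.1195), x⁻ = (-1.1782, 2.1774) → reset → x⁺ = (-0.9857, 2.1850), jump to mode 2
Mode 2: flow for 0.9298 to horizon, guard not reached → x = (0.3140, 3.0727)

1 1.1195 1->2
final: 2 0.3140 3.0727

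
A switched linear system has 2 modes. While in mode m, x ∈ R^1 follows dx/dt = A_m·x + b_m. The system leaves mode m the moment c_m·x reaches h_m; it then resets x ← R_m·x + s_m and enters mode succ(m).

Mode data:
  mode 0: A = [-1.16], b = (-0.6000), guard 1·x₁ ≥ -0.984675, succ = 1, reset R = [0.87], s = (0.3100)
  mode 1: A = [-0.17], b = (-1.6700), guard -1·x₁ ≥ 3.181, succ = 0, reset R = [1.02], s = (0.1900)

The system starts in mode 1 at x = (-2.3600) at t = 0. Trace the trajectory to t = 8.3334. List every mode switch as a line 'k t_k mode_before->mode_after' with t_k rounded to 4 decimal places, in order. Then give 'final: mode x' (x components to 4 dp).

Mode 1: guard c·x = 3.1810 hit at Δt = 0.6855 (t = 0.6855), x⁻ = (-3.1810) → reset → x⁺ = (-3.0546), jump to mode 0
Mode 0: guard c·x = -0.9847 hit at Δt = 1.4583 (t = 2.1438), x⁻ = (-0.9847) → reset → x⁺ = (-0.5467), jump to mode 1
Mode 1: guard c·x = 3.1810 hit at Δt = 1.9649 (t = 4.1087), x⁻ = (-3.1810) → reset → x⁺ = (-3.0546), jump to mode 0
Mode 0: guard c·x = -0.9847 hit at Δt = 1.4583 (t = 5.5670), x⁻ = (-0.9847) → reset → x⁺ = (-0.5467), jump to mode 1
Mode 1: guard c·x = 3.1810 hit at Δt = 1.9649 (t = 7.5319), x⁻ = (-3.1810) → reset → x⁺ = (-3.0546), jump to mode 0
Mode 0: flow for 0.8015 to horizon, guard not reached → x = (-1.5186)

1 0.6855 1->0
2 2.1438 0->1
3 4.1087 1->0
4 5.5670 0->1
5 7.5319 1->0
final: 0 -1.5186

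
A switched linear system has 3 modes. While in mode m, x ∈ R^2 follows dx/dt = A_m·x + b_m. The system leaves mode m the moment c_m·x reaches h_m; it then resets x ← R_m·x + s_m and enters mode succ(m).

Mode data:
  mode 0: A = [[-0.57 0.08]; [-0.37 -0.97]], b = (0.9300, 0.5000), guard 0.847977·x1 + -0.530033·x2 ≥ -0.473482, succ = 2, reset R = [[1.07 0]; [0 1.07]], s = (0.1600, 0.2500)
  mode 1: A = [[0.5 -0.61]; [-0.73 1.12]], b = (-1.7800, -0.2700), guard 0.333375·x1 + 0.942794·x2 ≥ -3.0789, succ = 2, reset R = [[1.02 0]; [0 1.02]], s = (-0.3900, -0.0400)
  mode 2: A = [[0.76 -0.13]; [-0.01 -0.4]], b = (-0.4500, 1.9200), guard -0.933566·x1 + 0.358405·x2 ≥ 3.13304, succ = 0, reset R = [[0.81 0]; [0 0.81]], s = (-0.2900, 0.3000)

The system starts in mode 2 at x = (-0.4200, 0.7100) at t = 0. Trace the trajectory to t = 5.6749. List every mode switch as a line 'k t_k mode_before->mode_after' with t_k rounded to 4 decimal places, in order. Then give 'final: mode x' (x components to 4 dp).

1 1.2633 2->0
2 2.7894 0->2
3 4.7610 2->0
final: 0 -0.3925 1.7421

Mode 2: guard c·x = 3.1330 hit at Δt = 1.2633 (t = 1.2633), x⁻ = (-2.4554, 2.3457) → reset → x⁺ = (-2.2789, 2.2000), jump to mode 0
Mode 0: guard c·x = -0.4735 hit at Δt = 1.5261 (t = 2.7894), x⁻ = (0.1180, 1.0821) → reset → x⁺ = (0.2863, 1.4079), jump to mode 2
Mode 2: guard c·x = 3.1330 hit at Δt = 1.9716 (t = 4.7610), x⁻ = (-2.1012, 3.2684) → reset → x⁺ = (-1.9920, 2.9474), jump to mode 0
Mode 0: flow for 0.9139 to horizon, guard not reached → x = (-0.3925, 1.7421)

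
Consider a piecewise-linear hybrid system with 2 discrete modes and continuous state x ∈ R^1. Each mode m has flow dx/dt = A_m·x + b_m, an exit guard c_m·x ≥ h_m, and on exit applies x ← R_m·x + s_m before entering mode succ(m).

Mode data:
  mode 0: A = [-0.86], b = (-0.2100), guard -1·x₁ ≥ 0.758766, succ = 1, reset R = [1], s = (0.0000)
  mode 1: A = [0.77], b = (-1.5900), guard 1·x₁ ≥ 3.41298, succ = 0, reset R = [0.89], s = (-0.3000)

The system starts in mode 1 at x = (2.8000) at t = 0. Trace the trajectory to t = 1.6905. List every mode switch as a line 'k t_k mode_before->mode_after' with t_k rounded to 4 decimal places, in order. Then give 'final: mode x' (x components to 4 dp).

1 0.7876 1->0
final: 0 1.1275

Mode 1: guard c·x = 3.4130 hit at Δt = 0.7876 (t = 0.7876), x⁻ = (3.4130) → reset → x⁺ = (2.7376), jump to mode 0
Mode 0: flow for 0.9029 to horizon, guard not reached → x = (1.1275)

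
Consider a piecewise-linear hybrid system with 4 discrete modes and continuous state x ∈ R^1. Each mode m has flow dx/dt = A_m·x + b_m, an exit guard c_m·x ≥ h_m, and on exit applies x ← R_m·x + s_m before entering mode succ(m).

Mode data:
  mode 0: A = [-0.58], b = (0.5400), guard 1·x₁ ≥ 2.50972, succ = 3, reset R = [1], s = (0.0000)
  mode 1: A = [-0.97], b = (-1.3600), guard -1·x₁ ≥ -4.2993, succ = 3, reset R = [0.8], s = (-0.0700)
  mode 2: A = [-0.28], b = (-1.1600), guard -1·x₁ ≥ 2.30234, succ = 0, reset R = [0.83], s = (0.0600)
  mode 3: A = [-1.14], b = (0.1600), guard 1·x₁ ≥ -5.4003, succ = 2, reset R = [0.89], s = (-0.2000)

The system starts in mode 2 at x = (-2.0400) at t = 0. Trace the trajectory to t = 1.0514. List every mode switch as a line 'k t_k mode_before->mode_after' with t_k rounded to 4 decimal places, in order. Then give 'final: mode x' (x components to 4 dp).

1 0.4759 2->0
final: 0 -1.0614

Mode 2: guard c·x = 2.3023 hit at Δt = 0.4759 (t = 0.4759), x⁻ = (-2.3023) → reset → x⁺ = (-1.8509), jump to mode 0
Mode 0: flow for 0.5755 to horizon, guard not reached → x = (-1.0614)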